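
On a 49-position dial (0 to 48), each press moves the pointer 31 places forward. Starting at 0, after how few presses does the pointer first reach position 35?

The inverse of 31 mod 49 is 19 (since 31·19 = 589 ≡ 1).
So x ≡ 19·35 = 665 ≡ 28 (mod 49).

28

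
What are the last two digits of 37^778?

29

Square-and-reduce mod 100: 37^1≡37, 37^2≡69, 37^4≡61, 37^8≡21, 37^16≡41, 37^32≡81, 37^64≡61, 37^128≡21, 37^256≡41, 37^512≡81.
Since 778 = 2 + 8 + 256 + 512 in binary, 37^778 ≡ 69·21·41·81 ≡ 29 (mod 100).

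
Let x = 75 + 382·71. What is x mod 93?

382·71 = 27122.
27122 = 291·93 + 59, so 27122 mod 93 = 59.
(75 + 59) mod 93 = 41.

41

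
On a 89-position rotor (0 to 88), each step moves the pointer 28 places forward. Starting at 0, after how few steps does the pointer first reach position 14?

45

The inverse of 28 mod 89 is 35 (since 28·35 = 980 ≡ 1).
So x ≡ 35·14 = 490 ≡ 45 (mod 89).
Check: 28·45 = 1260 = 14·89 + 14.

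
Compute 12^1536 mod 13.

1

Square-and-reduce mod 13: 12^1≡12, 12^2≡1, 12^4≡1, 12^8≡1, 12^16≡1, 12^32≡1, 12^64≡1, 12^128≡1, 12^256≡1, 12^512≡1, 12^1024≡1.
1536 = 512 + 1024, so 12^1536 ≡ 1·1 ≡ 1 (mod 13).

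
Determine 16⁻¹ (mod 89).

39

16·39 = 624 = 7·89 + 1, so 16⁻¹ ≡ 39 (mod 89).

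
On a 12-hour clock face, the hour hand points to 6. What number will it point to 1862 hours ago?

4

Dividing 1862 by 12 gives quotient 155 and remainder 2.
6 − 2 → 4 on a 12-hour dial.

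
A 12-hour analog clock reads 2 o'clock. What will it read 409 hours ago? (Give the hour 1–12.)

409 − 34·12 = 1, so 409 ≡ 1 (mod 12).
2 − 1 → 1 on a 12-hour dial.

1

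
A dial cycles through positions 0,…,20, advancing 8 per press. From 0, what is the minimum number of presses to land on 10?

17

8⁻¹ ≡ 8 (mod 21) because 8·8 = 64 = 3·21 + 1.
Multiplying both sides by 8: x ≡ 8·10 = 80 ≡ 17 (mod 21).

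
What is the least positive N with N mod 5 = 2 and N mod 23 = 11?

x ≡ 2 (mod 5) gives x ∈ {2, 7, 12, 17, 22, 27, 32, 37, …}.
The first of these with x mod 23 = 11 is 57.

57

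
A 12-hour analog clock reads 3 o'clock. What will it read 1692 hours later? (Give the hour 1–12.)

3

Dividing 1692 by 12 gives quotient 141 and remainder 0.
3 + 0 → 3 on a 12-hour dial.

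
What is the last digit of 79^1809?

9

Powers of 9 mod 10 repeat with period 2: 9, 1.
1809 leaves remainder 1 on division by 2, so 79^1809 ends in 9.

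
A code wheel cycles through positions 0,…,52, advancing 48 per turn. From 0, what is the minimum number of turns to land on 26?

The inverse of 48 mod 53 is 21 (since 48·21 = 1008 ≡ 1).
So x ≡ 21·26 = 546 ≡ 16 (mod 53).
Check: 48·16 = 768 = 14·53 + 26.

16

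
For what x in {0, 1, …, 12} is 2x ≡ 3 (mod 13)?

8

The inverse of 2 mod 13 is 7 (since 2·7 = 14 ≡ 1).
So x ≡ 7·3 = 21 ≡ 8 (mod 13).
Check: 2·8 = 16 = 1·13 + 3.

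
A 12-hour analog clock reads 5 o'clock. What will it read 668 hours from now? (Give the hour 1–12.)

668 = 55·12 + 8, so 668 mod 12 = 8.
5 + 8 → 1 on a 12-hour dial.

1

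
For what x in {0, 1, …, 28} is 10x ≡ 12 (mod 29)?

10⁻¹ ≡ 3 (mod 29) because 10·3 = 30 = 1·29 + 1.
Multiplying both sides by 3: x ≡ 3·12 = 36 ≡ 7 (mod 29).

7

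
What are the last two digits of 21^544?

81

Square-and-reduce mod 100: 21^1≡21, 21^2≡41, 21^4≡81, 21^8≡61, 21^16≡21, 21^32≡41, 21^64≡81, 21^128≡61, 21^256≡21, 21^512≡41.
544 = 32 + 512, so 21^544 ≡ 41·41 ≡ 81 (mod 100).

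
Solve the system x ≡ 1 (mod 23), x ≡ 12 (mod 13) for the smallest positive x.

116

x ≡ 12 (mod 13) gives x ∈ {12, 25, 38, 51, 64, 77, 90, 103, …}.
The first of these with x mod 23 = 1 is 116.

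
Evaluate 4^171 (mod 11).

4

Square-and-reduce mod 11: 4^1≡4, 4^2≡5, 4^4≡3, 4^8≡9, 4^16≡4, 4^32≡5, 4^64≡3, 4^128≡9.
171 = 1 + 2 + 8 + 32 + 128, so 4^171 ≡ 4·5·9·5·9 ≡ 4 (mod 11).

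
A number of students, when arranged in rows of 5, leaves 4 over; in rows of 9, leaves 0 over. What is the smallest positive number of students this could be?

9

x ≡ 4 (mod 5) gives x ∈ {4, 9}.
The first of these with x mod 9 = 0 is 9.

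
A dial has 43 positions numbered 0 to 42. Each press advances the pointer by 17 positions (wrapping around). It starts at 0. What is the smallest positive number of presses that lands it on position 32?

12

17⁻¹ ≡ 38 (mod 43) because 17·38 = 646 = 15·43 + 1.
Multiplying both sides by 38: x ≡ 38·32 = 1216 ≡ 12 (mod 43).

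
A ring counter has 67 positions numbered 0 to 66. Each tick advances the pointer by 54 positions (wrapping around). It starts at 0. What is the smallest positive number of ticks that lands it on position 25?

29

54⁻¹ ≡ 36 (mod 67) because 54·36 = 1944 = 29·67 + 1.
So x ≡ 36·25 = 900 ≡ 29 (mod 67).
Check: 54·29 = 1566 = 23·67 + 25.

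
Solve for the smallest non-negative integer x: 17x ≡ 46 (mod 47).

11

The inverse of 17 mod 47 is 36 (since 17·36 = 612 ≡ 1).
So x ≡ 36·46 = 1656 ≡ 11 (mod 47).
Check: 17·11 = 187 = 3·47 + 46.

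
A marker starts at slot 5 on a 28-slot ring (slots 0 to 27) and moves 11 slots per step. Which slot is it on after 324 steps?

13

324·11 = 3564.
3564 = 127·28 + 8, so 3564 mod 28 = 8.
(5 + 8) mod 28 = 13.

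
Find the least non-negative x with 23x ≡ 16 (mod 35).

22

23⁻¹ ≡ 32 (mod 35) because 23·32 = 736 = 21·35 + 1.
So x ≡ 32·16 = 512 ≡ 22 (mod 35).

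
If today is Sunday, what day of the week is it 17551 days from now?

Tuesday

17551 mod 7 = 2 (since 2507·7 = 17549).
Sunday + 2 days → Tuesday.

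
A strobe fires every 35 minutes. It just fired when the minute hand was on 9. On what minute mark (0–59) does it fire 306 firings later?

39

306·35 = 10710.
Dividing 10710 by 60 gives quotient 178 and remainder 30.
(9 + 30) mod 60 = 39.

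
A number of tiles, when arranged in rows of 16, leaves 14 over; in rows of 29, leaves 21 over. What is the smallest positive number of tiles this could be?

398

Since 29·5 ≡ 1 (mod 16), take x = 21 + 29·((14−21)·5 mod 16) = 21 + 29·13 = 398.
Check: 398 mod 16 = 14, 398 mod 29 = 21.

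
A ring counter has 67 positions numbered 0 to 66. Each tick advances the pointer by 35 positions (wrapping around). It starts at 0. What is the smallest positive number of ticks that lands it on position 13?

31

The inverse of 35 mod 67 is 23 (since 35·23 = 805 ≡ 1).
Multiplying both sides by 23: x ≡ 23·13 = 299 ≡ 31 (mod 67).
Check: 35·31 = 1085 = 16·67 + 13.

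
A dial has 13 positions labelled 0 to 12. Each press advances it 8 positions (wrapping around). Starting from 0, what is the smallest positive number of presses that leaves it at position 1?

13 = 1·8 + 5
8 = 1·5 + 3
5 = 1·3 + 2
3 = 1·2 + 1
2 = 2·1 + 0
Back-substituting gives 8·5 ≡ 1 (mod 13).

5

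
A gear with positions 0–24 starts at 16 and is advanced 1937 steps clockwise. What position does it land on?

3

1937 = 77·25 + 12, so 1937 mod 25 = 12.
(16 + 12) mod 25 = 3.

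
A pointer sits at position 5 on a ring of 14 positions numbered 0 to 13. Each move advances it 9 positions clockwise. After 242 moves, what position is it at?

13

242·9 = 2178.
2178 − 155·14 = 8, so 2178 ≡ 8 (mod 14).
(5 + 8) mod 14 = 13.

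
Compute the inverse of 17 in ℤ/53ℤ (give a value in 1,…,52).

25

17·25 = 425 = 8·53 + 1, so 17⁻¹ ≡ 25 (mod 53).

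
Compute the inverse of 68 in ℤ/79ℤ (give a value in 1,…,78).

68·43 = 2924 = 37·79 + 1, so 68⁻¹ ≡ 43 (mod 79).

43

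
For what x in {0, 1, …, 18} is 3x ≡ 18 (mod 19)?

3⁻¹ ≡ 13 (mod 19) because 3·13 = 39 = 2·19 + 1.
So x ≡ 13·18 = 234 ≡ 6 (mod 19).

6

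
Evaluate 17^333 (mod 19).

1

Square-and-reduce mod 19: 17^1≡17, 17^2≡4, 17^4≡16, 17^8≡9, 17^16≡5, 17^32≡6, 17^64≡17, 17^128≡4, 17^256≡16.
333 = 1 + 4 + 8 + 64 + 256, so 17^333 ≡ 17·16·9·17·16 ≡ 1 (mod 19).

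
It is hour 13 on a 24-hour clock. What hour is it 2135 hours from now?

2135 mod 24 = 23 (since 88·24 = 2112).
(13 + 23) mod 24 = 12.

12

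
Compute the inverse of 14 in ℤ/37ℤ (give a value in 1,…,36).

14·8 = 112 = 3·37 + 1, so 14⁻¹ ≡ 8 (mod 37).

8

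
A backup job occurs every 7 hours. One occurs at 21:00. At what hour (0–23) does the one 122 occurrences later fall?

11

122·7 = 854.
854 = 35·24 + 14, so 854 mod 24 = 14.
(21 + 14) mod 24 = 11.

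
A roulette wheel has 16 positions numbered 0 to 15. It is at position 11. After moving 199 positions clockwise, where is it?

199 − 12·16 = 7, so 199 ≡ 7 (mod 16).
(11 + 7) mod 16 = 2.

2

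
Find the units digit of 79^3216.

Powers of 9 mod 10 repeat with period 2: 9, 1.
3216 leaves remainder 0 on division by 2, so 79^3216 ends in 1.

1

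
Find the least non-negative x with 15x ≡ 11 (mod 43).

38

15⁻¹ ≡ 23 (mod 43) because 15·23 = 345 = 8·43 + 1.
Multiplying both sides by 23: x ≡ 23·11 = 253 ≡ 38 (mod 43).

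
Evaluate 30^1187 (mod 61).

Square-and-reduce mod 61: 30^1≡30, 30^2≡46, 30^4≡42, 30^8≡56, 30^16≡25, 30^32≡15, 30^64≡42, 30^128≡56, 30^256≡25, 30^512≡15, 30^1024≡42.
Since 1187 = 1 + 2 + 32 + 128 + 1024 in binary, 30^1187 ≡ 30·46·15·56·42 ≡ 43 (mod 61).

43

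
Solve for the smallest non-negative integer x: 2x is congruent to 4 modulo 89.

2

2⁻¹ ≡ 45 (mod 89) because 2·45 = 90 = 1·89 + 1.
So x ≡ 45·4 = 180 ≡ 2 (mod 89).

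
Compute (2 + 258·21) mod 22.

8

258·21 = 5418.
Dividing 5418 by 22 gives quotient 246 and remainder 6.
(2 + 6) mod 22 = 8.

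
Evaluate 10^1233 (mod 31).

8

Square-and-reduce mod 31: 10^1≡10, 10^2≡7, 10^4≡18, 10^8≡14, 10^16≡10, 10^32≡7, 10^64≡18, 10^128≡14, 10^256≡10, 10^512≡7, 10^1024≡18.
1233 = 1 + 16 + 64 + 128 + 1024, so 10^1233 ≡ 10·10·18·14·18 ≡ 8 (mod 31).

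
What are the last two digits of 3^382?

By repeated squaring mod 100: 3^1≡3, 3^2≡9, 3^4≡81, 3^8≡61, 3^16≡21, 3^32≡41, 3^64≡81, 3^128≡61, 3^256≡21.
Since 382 = 2 + 4 + 8 + 16 + 32 + 64 + 256 in binary, 3^382 ≡ 9·81·61·21·41·81·21 ≡ 9 (mod 100).

09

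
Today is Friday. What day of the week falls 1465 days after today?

Sunday

1465 − 209·7 = 2, so 1465 ≡ 2 (mod 7).
Friday + 2 days → Sunday.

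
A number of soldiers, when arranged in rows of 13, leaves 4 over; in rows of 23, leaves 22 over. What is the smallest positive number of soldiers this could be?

160

x ≡ 4 (mod 13) gives x ∈ {4, 17, 30, 43, 56, 69, 82, 95, …}.
The first of these with x mod 23 = 22 is 160.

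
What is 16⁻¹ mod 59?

48

16·48 = 768 = 13·59 + 1, so 16⁻¹ ≡ 48 (mod 59).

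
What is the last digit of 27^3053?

Powers of 7 mod 10 repeat with period 4: 7, 9, 3, 1.
3053 leaves remainder 1 on division by 4, so 27^3053 ends in 7.

7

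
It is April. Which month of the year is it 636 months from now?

April

Dividing 636 by 12 gives quotient 53 and remainder 0.
April + 0 months → April.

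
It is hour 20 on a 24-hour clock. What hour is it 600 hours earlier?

600 − 25·24 = 0, so 600 ≡ 0 (mod 24).
(20 − 0) mod 24 = 20.

20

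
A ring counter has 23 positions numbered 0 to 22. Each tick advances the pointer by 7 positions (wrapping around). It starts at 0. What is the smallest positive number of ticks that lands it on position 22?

13

The inverse of 7 mod 23 is 10 (since 7·10 = 70 ≡ 1).
So x ≡ 10·22 = 220 ≡ 13 (mod 23).
Check: 7·13 = 91 = 3·23 + 22.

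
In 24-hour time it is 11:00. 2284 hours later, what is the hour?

15

Dividing 2284 by 24 gives quotient 95 and remainder 4.
(11 + 4) mod 24 = 15.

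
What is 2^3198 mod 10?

Powers of 2 mod 10 repeat with period 4: 2, 4, 8, 6.
3198 leaves remainder 2 on division by 4, so 2^3198 ends in 4.

4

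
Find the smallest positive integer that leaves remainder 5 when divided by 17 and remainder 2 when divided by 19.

x ≡ 5 (mod 17) gives x ∈ {5, 22, 39, 56, 73, 90, 107, 124, …}.
The first of these with x mod 19 = 2 is 192.

192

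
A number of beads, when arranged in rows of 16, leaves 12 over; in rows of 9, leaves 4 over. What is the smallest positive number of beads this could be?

x ≡ 4 (mod 9) gives x ∈ {4, 13, 22, 31, 40, 49, 58, 67, …}.
The first of these with x mod 16 = 12 is 76.

76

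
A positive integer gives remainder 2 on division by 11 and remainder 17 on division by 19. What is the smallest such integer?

112

x ≡ 2 (mod 11) gives x ∈ {2, 13, 24, 35, 46, 57, 68, 79, …}.
The first of these with x mod 19 = 17 is 112.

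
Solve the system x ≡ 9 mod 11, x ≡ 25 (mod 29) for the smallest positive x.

141

x ≡ 9 (mod 11) gives x ∈ {9, 20, 31, 42, 53, 64, 75, 86, …}.
The first of these with x mod 29 = 25 is 141.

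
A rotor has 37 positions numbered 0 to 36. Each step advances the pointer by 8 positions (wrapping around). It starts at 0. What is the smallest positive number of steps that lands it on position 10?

29

8⁻¹ ≡ 14 (mod 37) because 8·14 = 112 = 3·37 + 1.
So x ≡ 14·10 = 140 ≡ 29 (mod 37).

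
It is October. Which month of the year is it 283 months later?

May

Dividing 283 by 12 gives quotient 23 and remainder 7.
October + 7 months → May.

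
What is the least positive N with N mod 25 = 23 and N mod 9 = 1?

Since 9·14 ≡ 1 (mod 25), take x = 1 + 9·((23−1)·14 mod 25) = 1 + 9·8 = 73.
Check: 73 mod 25 = 23, 73 mod 9 = 1.

73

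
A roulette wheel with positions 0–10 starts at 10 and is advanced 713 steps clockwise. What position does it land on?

Dividing 713 by 11 gives quotient 64 and remainder 9.
(10 + 9) mod 11 = 8.

8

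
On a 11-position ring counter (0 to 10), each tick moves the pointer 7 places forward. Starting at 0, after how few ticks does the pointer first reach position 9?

6

7⁻¹ ≡ 8 (mod 11) because 7·8 = 56 = 5·11 + 1.
So x ≡ 8·9 = 72 ≡ 6 (mod 11).
Check: 7·6 = 42 = 3·11 + 9.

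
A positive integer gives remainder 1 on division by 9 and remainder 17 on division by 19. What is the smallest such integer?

55

Since 19·1 ≡ 1 (mod 9), take x = 17 + 19·((1−17)·1 mod 9) = 17 + 19·2 = 55.
Check: 55 mod 9 = 1, 55 mod 19 = 17.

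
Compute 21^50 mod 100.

Successive squares of 21 mod 100: 21^1≡21, 21^2≡41, 21^4≡81, 21^8≡61, 21^16≡21, 21^32≡41.
50 = 2 + 16 + 32, so 21^50 ≡ 41·21·41 ≡ 1 (mod 100).

1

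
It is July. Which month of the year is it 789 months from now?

789 = 65·12 + 9, so 789 mod 12 = 9.
July + 9 months → April.

April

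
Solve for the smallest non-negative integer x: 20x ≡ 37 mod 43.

4

20⁻¹ ≡ 28 (mod 43) because 20·28 = 560 = 13·43 + 1.
So x ≡ 28·37 = 1036 ≡ 4 (mod 43).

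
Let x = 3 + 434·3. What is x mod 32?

25

434·3 = 1302.
Dividing 1302 by 32 gives quotient 40 and remainder 22.
(3 + 22) mod 32 = 25.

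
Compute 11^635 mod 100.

51

By repeated squaring mod 100: 11^1≡11, 11^2≡21, 11^4≡41, 11^8≡81, 11^16≡61, 11^32≡21, 11^64≡41, 11^128≡81, 11^256≡61, 11^512≡21.
Since 635 = 1 + 2 + 8 + 16 + 32 + 64 + 512 in binary, 11^635 ≡ 11·21·81·61·21·41·21 ≡ 51 (mod 100).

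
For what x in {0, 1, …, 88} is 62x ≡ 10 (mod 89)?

62⁻¹ ≡ 56 (mod 89) because 62·56 = 3472 = 39·89 + 1.
Multiplying both sides by 56: x ≡ 56·10 = 560 ≡ 26 (mod 89).
Check: 62·26 = 1612 = 18·89 + 10.

26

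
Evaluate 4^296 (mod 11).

By repeated squaring mod 11: 4^1≡4, 4^2≡5, 4^4≡3, 4^8≡9, 4^16≡4, 4^32≡5, 4^64≡3, 4^128≡9, 4^256≡4.
296 = 8 + 32 + 256, so 4^296 ≡ 9·5·4 ≡ 4 (mod 11).

4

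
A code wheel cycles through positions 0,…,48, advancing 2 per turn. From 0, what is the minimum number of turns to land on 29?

2⁻¹ ≡ 25 (mod 49) because 2·25 = 50 = 1·49 + 1.
Multiplying both sides by 25: x ≡ 25·29 = 725 ≡ 39 (mod 49).
Check: 2·39 = 78 = 1·49 + 29.

39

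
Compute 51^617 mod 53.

Square-and-reduce mod 53: 51^1≡51, 51^2≡4, 51^4≡16, 51^8≡44, 51^16≡28, 51^32≡42, 51^64≡15, 51^128≡13, 51^256≡10, 51^512≡47.
617 = 1 + 8 + 32 + 64 + 512, so 51^617 ≡ 51·44·42·15·47 ≡ 12 (mod 53).

12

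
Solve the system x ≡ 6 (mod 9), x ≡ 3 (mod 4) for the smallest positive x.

15

x ≡ 3 (mod 4) gives x ∈ {3, 7, 11, 15}.
The first of these with x mod 9 = 6 is 15.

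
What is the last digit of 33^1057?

3

The units digit of 33^n cycles with period 4: 3, 9, 7, 1, …
1057 leaves remainder 1 on division by 4, so 33^1057 ends in 3.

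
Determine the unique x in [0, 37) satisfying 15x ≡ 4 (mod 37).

The inverse of 15 mod 37 is 5 (since 15·5 = 75 ≡ 1).
Multiplying both sides by 5: x ≡ 5·4 = 20 ≡ 20 (mod 37).
Check: 15·20 = 300 = 8·37 + 4.

20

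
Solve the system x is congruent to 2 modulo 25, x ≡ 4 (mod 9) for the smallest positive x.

x ≡ 4 (mod 9) gives x ∈ {4, 13, 22, 31, 40, 49, 58, 67, …}.
The first of these with x mod 25 = 2 is 202.

202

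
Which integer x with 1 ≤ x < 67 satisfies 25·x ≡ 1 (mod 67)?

25·59 = 1475 = 22·67 + 1, so 25⁻¹ ≡ 59 (mod 67).

59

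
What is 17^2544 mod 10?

Powers of 7 mod 10 repeat with period 4: 7, 9, 3, 1.
2544 leaves remainder 0 on division by 4, so 17^2544 ends in 1.

1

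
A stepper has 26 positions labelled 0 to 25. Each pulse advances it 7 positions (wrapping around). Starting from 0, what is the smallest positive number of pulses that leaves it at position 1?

7·15 = 105 = 4·26 + 1, so 7⁻¹ ≡ 15 (mod 26).

15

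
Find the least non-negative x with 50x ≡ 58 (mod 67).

50⁻¹ ≡ 63 (mod 67) because 50·63 = 3150 = 47·67 + 1.
Multiplying both sides by 63: x ≡ 63·58 = 3654 ≡ 36 (mod 67).

36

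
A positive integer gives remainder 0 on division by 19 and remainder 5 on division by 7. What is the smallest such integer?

Since 7·11 ≡ 1 (mod 19), take x = 5 + 7·((0−5)·11 mod 19) = 5 + 7·2 = 19.
Check: 19 mod 19 = 0, 19 mod 7 = 5.

19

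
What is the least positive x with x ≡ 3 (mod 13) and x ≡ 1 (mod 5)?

x ≡ 1 (mod 5) gives x ∈ {1, 6, 11, 16}.
The first of these with x mod 13 = 3 is 16.

16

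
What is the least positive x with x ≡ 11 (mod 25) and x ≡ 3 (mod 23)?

486

x ≡ 3 (mod 23) gives x ∈ {3, 26, 49, 72, 95, 118, 141, 164, …}.
The first of these with x mod 25 = 11 is 486.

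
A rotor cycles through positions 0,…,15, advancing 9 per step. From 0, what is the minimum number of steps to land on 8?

8

The inverse of 9 mod 16 is 9 (since 9·9 = 81 ≡ 1).
Multiplying both sides by 9: x ≡ 9·8 = 72 ≡ 8 (mod 16).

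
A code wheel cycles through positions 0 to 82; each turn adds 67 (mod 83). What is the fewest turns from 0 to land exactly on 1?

57

83 = 1·67 + 16
67 = 4·16 + 3
16 = 5·3 + 1
3 = 3·1 + 0
Back-substituting gives 67·57 ≡ 1 (mod 83).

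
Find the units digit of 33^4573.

3

Powers of 3 mod 10 repeat with period 4: 3, 9, 7, 1.
4573 mod 4 = 1, so the last digit matches 3^1 = 3.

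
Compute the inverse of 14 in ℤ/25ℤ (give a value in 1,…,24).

25 = 1·14 + 11
14 = 1·11 + 3
11 = 3·3 + 2
3 = 1·2 + 1
2 = 2·1 + 0
Back-substituting gives 14·9 ≡ 1 (mod 25).

9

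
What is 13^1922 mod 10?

9

The units digit of 13^n cycles with period 4: 3, 9, 7, 1, …
1922 leaves remainder 2 on division by 4, so 13^1922 ends in 9.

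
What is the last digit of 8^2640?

Powers of 8 mod 10 repeat with period 4: 8, 4, 2, 6.
2640 leaves remainder 0 on division by 4, so 8^2640 ends in 6.

6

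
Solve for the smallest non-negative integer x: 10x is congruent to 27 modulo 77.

72

The inverse of 10 mod 77 is 54 (since 10·54 = 540 ≡ 1).
Multiplying both sides by 54: x ≡ 54·27 = 1458 ≡ 72 (mod 77).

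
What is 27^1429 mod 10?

The units digit of 27^n cycles with period 4: 7, 9, 3, 1, …
1429 leaves remainder 1 on division by 4, so 27^1429 ends in 7.

7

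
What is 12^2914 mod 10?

4

The units digit of 12^n cycles with period 4: 2, 4, 8, 6, …
2914 mod 4 = 2, so the last digit matches 2^2 = 4.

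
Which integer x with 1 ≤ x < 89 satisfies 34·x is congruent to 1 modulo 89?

34·55 = 1870 = 21·89 + 1, so 34⁻¹ ≡ 55 (mod 89).

55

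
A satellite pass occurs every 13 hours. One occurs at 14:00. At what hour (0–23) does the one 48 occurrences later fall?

14

48·13 = 624.
Dividing 624 by 24 gives quotient 26 and remainder 0.
(14 + 0) mod 24 = 14.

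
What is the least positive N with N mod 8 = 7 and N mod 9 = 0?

63

Since 9·1 ≡ 1 (mod 8), take x = 0 + 9·((7−0)·1 mod 8) = 0 + 9·7 = 63.
Check: 63 mod 8 = 7, 63 mod 9 = 0.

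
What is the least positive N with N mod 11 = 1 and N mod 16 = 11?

Since 16·9 ≡ 1 (mod 11), take x = 11 + 16·((1−11)·9 mod 11) = 11 + 16·9 = 155.
Check: 155 mod 11 = 1, 155 mod 16 = 11.

155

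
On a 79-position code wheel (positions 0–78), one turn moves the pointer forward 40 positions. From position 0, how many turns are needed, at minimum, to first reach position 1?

40·2 = 80 = 1·79 + 1, so 40⁻¹ ≡ 2 (mod 79).

2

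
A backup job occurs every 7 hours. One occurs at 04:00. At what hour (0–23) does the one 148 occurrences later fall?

8

148·7 = 1036.
Dividing 1036 by 24 gives quotient 43 and remainder 4.
(4 + 4) mod 24 = 8.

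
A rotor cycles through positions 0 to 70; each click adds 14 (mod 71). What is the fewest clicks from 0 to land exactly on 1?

71 = 5·14 + 1
14 = 14·1 + 0
Back-substituting gives 14·66 ≡ 1 (mod 71).

66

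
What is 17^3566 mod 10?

Powers of 7 mod 10 repeat with period 4: 7, 9, 3, 1.
3566 leaves remainder 2 on division by 4, so 17^3566 ends in 9.

9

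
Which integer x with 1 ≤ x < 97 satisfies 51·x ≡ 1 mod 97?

78

51·78 = 3978 = 41·97 + 1, so 51⁻¹ ≡ 78 (mod 97).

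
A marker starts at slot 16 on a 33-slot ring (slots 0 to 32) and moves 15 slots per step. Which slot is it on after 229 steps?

19

229·15 = 3435.
3435 − 104·33 = 3, so 3435 ≡ 3 (mod 33).
(16 + 3) mod 33 = 19.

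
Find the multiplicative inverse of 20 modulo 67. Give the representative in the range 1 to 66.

67 = 3·20 + 7
20 = 2·7 + 6
7 = 1·6 + 1
6 = 6·1 + 0
Back-substituting gives 20·57 ≡ 1 (mod 67).

57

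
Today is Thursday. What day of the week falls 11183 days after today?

11183 − 1597·7 = 4, so 11183 ≡ 4 (mod 7).
Thursday + 4 days → Monday.

Monday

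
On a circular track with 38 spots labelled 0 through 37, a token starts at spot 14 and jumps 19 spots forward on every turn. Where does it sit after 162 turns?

14

162·19 = 3078.
3078 mod 38 = 0 (since 81·38 = 3078).
(14 + 0) mod 38 = 14.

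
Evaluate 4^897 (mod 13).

12

By repeated squaring mod 13: 4^1≡4, 4^2≡3, 4^4≡9, 4^8≡3, 4^16≡9, 4^32≡3, 4^64≡9, 4^128≡3, 4^256≡9, 4^512≡3.
Since 897 = 1 + 128 + 256 + 512 in binary, 4^897 ≡ 4·3·9·3 ≡ 12 (mod 13).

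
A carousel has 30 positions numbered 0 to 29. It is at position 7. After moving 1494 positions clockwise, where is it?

1494 − 49·30 = 24, so 1494 ≡ 24 (mod 30).
(7 + 24) mod 30 = 1.

1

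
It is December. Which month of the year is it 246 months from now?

246 − 20·12 = 6, so 246 ≡ 6 (mod 12).
December + 6 months → June.

June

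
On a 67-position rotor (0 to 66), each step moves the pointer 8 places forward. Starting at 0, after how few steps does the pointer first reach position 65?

50

The inverse of 8 mod 67 is 42 (since 8·42 = 336 ≡ 1).
Multiplying both sides by 42: x ≡ 42·65 = 2730 ≡ 50 (mod 67).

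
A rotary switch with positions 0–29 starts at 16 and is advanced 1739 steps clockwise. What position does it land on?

15

1739 mod 30 = 29 (since 57·30 = 1710).
(16 + 29) mod 30 = 15.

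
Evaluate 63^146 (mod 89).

71

By repeated squaring mod 89: 63^1≡63, 63^2≡53, 63^4≡50, 63^8≡8, 63^16≡64, 63^32≡2, 63^64≡4, 63^128≡16.
146 = 2 + 16 + 128, so 63^146 ≡ 53·64·16 ≡ 71 (mod 89).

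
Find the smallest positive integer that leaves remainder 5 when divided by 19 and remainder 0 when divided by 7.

119

x ≡ 0 (mod 7) gives x ∈ {0, 7, 14, 21, 28, 35, 42, 49, …}.
The first of these with x mod 19 = 5 is 119.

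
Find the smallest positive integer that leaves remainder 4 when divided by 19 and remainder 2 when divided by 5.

42

x ≡ 2 (mod 5) gives x ∈ {2, 7, 12, 17, 22, 27, 32, 37, …}.
The first of these with x mod 19 = 4 is 42.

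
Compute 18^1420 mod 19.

1

Square-and-reduce mod 19: 18^1≡18, 18^2≡1, 18^4≡1, 18^8≡1, 18^16≡1, 18^32≡1, 18^64≡1, 18^128≡1, 18^256≡1, 18^512≡1, 18^1024≡1.
Since 1420 = 4 + 8 + 128 + 256 + 1024 in binary, 18^1420 ≡ 1·1·1·1·1 ≡ 1 (mod 19).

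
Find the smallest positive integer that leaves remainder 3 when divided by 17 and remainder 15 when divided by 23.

360

Since 23·3 ≡ 1 (mod 17), take x = 15 + 23·((3−15)·3 mod 17) = 15 + 23·15 = 360.
Check: 360 mod 17 = 3, 360 mod 23 = 15.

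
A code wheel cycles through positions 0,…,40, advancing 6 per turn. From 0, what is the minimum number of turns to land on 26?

18

The inverse of 6 mod 41 is 7 (since 6·7 = 42 ≡ 1).
Multiplying both sides by 7: x ≡ 7·26 = 182 ≡ 18 (mod 41).
Check: 6·18 = 108 = 2·41 + 26.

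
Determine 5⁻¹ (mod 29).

29 = 5·5 + 4
5 = 1·4 + 1
4 = 4·1 + 0
Back-substituting gives 5·6 ≡ 1 (mod 29).

6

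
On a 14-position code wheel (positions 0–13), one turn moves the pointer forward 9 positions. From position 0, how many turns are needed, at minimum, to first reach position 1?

11

9·11 = 99 = 7·14 + 1, so 9⁻¹ ≡ 11 (mod 14).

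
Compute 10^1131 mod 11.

Successive squares of 10 mod 11: 10^1≡10, 10^2≡1, 10^4≡1, 10^8≡1, 10^16≡1, 10^32≡1, 10^64≡1, 10^128≡1, 10^256≡1, 10^512≡1, 10^1024≡1.
1131 = 1 + 2 + 8 + 32 + 64 + 1024, so 10^1131 ≡ 10·1·1·1·1·1 ≡ 10 (mod 11).

10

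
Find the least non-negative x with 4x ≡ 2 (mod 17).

9

The inverse of 4 mod 17 is 13 (since 4·13 = 52 ≡ 1).
Multiplying both sides by 13: x ≡ 13·2 = 26 ≡ 9 (mod 17).
Check: 4·9 = 36 = 2·17 + 2.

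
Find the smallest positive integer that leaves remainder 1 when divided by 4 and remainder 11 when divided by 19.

x ≡ 1 (mod 4) gives x ∈ {1, 5, 9, 13, 17, 21, 25, 29, …}.
The first of these with x mod 19 = 11 is 49.

49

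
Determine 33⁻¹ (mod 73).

33·31 = 1023 = 14·73 + 1, so 33⁻¹ ≡ 31 (mod 73).

31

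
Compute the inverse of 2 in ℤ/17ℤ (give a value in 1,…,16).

17 = 8·2 + 1
2 = 2·1 + 0
Back-substituting gives 2·9 ≡ 1 (mod 17).

9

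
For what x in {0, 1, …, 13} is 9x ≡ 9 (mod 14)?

9⁻¹ ≡ 11 (mod 14) because 9·11 = 99 = 7·14 + 1.
Multiplying both sides by 11: x ≡ 11·9 = 99 ≡ 1 (mod 14).

1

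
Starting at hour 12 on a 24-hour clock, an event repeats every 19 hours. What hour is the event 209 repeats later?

23

209·19 = 3971.
3971 − 165·24 = 11, so 3971 ≡ 11 (mod 24).
(12 + 11) mod 24 = 23.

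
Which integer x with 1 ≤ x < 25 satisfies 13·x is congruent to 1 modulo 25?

2

25 = 1·13 + 12
13 = 1·12 + 1
12 = 12·1 + 0
Back-substituting gives 13·2 ≡ 1 (mod 25).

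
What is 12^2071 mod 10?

Powers of 2 mod 10 repeat with period 4: 2, 4, 8, 6.
2071 leaves remainder 3 on division by 4, so 12^2071 ends in 8.

8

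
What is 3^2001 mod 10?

Powers of 3 mod 10 repeat with period 4: 3, 9, 7, 1.
2001 mod 4 = 1, so the last digit matches 3^1 = 3.

3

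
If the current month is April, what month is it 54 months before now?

Dividing 54 by 12 gives quotient 4 and remainder 6.
April − 6 months → October.

October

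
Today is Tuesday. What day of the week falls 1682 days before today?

Sunday

1682 = 240·7 + 2, so 1682 mod 7 = 2.
Tuesday − 2 days → Sunday.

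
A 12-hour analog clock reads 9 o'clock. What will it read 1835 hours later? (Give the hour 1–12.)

8

1835 = 152·12 + 11, so 1835 mod 12 = 11.
9 + 11 → 8 on a 12-hour dial.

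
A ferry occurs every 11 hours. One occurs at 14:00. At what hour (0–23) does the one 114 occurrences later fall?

114·11 = 1254.
Dividing 1254 by 24 gives quotient 52 and remainder 6.
(14 + 6) mod 24 = 20.

20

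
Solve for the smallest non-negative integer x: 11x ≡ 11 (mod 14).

The inverse of 11 mod 14 is 9 (since 11·9 = 99 ≡ 1).
Multiplying both sides by 9: x ≡ 9·11 = 99 ≡ 1 (mod 14).

1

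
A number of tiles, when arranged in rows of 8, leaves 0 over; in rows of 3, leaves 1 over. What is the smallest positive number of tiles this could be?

16

x ≡ 1 (mod 3) gives x ∈ {1, 4, 7, 10, 13, 16}.
The first of these with x mod 8 = 0 is 16.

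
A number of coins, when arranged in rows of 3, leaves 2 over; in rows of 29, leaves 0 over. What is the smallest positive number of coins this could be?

x ≡ 2 (mod 3) gives x ∈ {2, 5, 8, 11, 14, 17, 20, 23, …}.
The first of these with x mod 29 = 0 is 29.

29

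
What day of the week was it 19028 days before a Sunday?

Friday

19028 mod 7 = 2 (since 2718·7 = 19026).
Sunday − 2 days → Friday.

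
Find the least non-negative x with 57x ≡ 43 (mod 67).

56

The inverse of 57 mod 67 is 20 (since 57·20 = 1140 ≡ 1).
Multiplying both sides by 20: x ≡ 20·43 = 860 ≡ 56 (mod 67).
Check: 57·56 = 3192 = 47·67 + 43.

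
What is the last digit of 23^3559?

Powers of 3 mod 10 repeat with period 4: 3, 9, 7, 1.
3559 mod 4 = 3, so the last digit matches 3^3 = 7.

7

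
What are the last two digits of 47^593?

Successive squares of 47 mod 100: 47^1≡47, 47^2≡9, 47^4≡81, 47^8≡61, 47^16≡21, 47^32≡41, 47^64≡81, 47^128≡61, 47^256≡21, 47^512≡41.
Since 593 = 1 + 16 + 64 + 512 in binary, 47^593 ≡ 47·21·81·41 ≡ 27 (mod 100).

27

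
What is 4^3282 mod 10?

6

Last digits of 4^n: 4, 6 (period 2).
3282 mod 2 = 0, so the last digit matches 4^2 = 6.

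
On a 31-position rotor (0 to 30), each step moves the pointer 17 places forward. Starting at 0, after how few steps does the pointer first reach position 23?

5

17⁻¹ ≡ 11 (mod 31) because 17·11 = 187 = 6·31 + 1.
Multiplying both sides by 11: x ≡ 11·23 = 253 ≡ 5 (mod 31).
Check: 17·5 = 85 = 2·31 + 23.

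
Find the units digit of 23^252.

The units digit of 23^n cycles with period 4: 3, 9, 7, 1, …
252 leaves remainder 0 on division by 4, so 23^252 ends in 1.

1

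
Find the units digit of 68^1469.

The units digit of 68^n cycles with period 4: 8, 4, 2, 6, …
1469 leaves remainder 1 on division by 4, so 68^1469 ends in 8.

8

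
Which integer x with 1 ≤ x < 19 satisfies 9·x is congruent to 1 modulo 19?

19 = 2·9 + 1
9 = 9·1 + 0
Back-substituting gives 9·17 ≡ 1 (mod 19).

17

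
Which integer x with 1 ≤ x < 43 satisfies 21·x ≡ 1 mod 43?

41

21·41 = 861 = 20·43 + 1, so 21⁻¹ ≡ 41 (mod 43).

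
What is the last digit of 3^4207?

Last digits of 3^n: 3, 9, 7, 1 (period 4).
4207 mod 4 = 3, so the last digit matches 3^3 = 7.

7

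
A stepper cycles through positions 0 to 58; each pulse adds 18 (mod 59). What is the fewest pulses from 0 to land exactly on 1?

18·23 = 414 = 7·59 + 1, so 18⁻¹ ≡ 23 (mod 59).

23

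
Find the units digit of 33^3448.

1

Last digits of 3^n: 3, 9, 7, 1 (period 4).
3448 mod 4 = 0, so the last digit matches 3^4 = 1.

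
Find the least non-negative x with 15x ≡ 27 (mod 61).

The inverse of 15 mod 61 is 57 (since 15·57 = 855 ≡ 1).
Multiplying both sides by 57: x ≡ 57·27 = 1539 ≡ 14 (mod 61).

14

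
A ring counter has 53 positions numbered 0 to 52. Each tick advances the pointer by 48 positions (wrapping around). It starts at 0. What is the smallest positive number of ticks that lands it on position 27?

37

48⁻¹ ≡ 21 (mod 53) because 48·21 = 1008 = 19·53 + 1.
So x ≡ 21·27 = 567 ≡ 37 (mod 53).
Check: 48·37 = 1776 = 33·53 + 27.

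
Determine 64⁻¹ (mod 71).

64·10 = 640 = 9·71 + 1, so 64⁻¹ ≡ 10 (mod 71).

10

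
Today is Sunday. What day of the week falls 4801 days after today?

Dividing 4801 by 7 gives quotient 685 and remainder 6.
Sunday + 6 days → Saturday.

Saturday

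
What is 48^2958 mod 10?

Powers of 8 mod 10 repeat with period 4: 8, 4, 2, 6.
2958 leaves remainder 2 on division by 4, so 48^2958 ends in 4.

4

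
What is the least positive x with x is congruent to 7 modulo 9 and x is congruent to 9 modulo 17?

43

x ≡ 7 (mod 9) gives x ∈ {7, 16, 25, 34, 43}.
The first of these with x mod 17 = 9 is 43.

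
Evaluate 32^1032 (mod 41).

1

Successive squares of 32 mod 41: 32^1≡32, 32^2≡40, 32^4≡1, 32^8≡1, 32^16≡1, 32^32≡1, 32^64≡1, 32^128≡1, 32^256≡1, 32^512≡1, 32^1024≡1.
Since 1032 = 8 + 1024 in binary, 32^1032 ≡ 1·1 ≡ 1 (mod 41).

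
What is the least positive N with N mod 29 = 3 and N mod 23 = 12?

Since 23·24 ≡ 1 (mod 29), take x = 12 + 23·((3−12)·24 mod 29) = 12 + 23·16 = 380.
Check: 380 mod 29 = 3, 380 mod 23 = 12.

380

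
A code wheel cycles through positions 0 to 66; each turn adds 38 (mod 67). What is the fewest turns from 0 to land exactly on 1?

30

38·30 = 1140 = 17·67 + 1, so 38⁻¹ ≡ 30 (mod 67).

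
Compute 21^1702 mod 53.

Square-and-reduce mod 53: 21^1≡21, 21^2≡17, 21^4≡24, 21^8≡46, 21^16≡49, 21^32≡16, 21^64≡44, 21^128≡28, 21^256≡42, 21^512≡15, 21^1024≡13.
Since 1702 = 2 + 4 + 32 + 128 + 512 + 1024 in binary, 21^1702 ≡ 17·24·16·28·15·13 ≡ 9 (mod 53).

9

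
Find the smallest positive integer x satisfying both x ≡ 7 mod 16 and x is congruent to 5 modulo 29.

Since 29·5 ≡ 1 (mod 16), take x = 5 + 29·((7−5)·5 mod 16) = 5 + 29·10 = 295.
Check: 295 mod 16 = 7, 295 mod 29 = 5.

295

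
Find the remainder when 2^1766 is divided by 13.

By repeated squaring mod 13: 2^1≡2, 2^2≡4, 2^4≡3, 2^8≡9, 2^16≡3, 2^32≡9, 2^64≡3, 2^128≡9, 2^256≡3, 2^512≡9, 2^1024≡3.
Since 1766 = 2 + 4 + 32 + 64 + 128 + 512 + 1024 in binary, 2^1766 ≡ 4·3·9·3·9·9·3 ≡ 4 (mod 13).

4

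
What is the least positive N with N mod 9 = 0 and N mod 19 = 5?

81

x ≡ 0 (mod 9) gives x ∈ {0, 9, 18, 27, 36, 45, 54, 63, …}.
The first of these with x mod 19 = 5 is 81.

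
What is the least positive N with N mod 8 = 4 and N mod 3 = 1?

x ≡ 1 (mod 3) gives x ∈ {1, 4}.
The first of these with x mod 8 = 4 is 4.

4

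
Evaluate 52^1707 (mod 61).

By repeated squaring mod 61: 52^1≡52, 52^2≡20, 52^4≡34, 52^8≡58, 52^16≡9, 52^32≡20, 52^64≡34, 52^128≡58, 52^256≡9, 52^512≡20, 52^1024≡34.
Since 1707 = 1 + 2 + 8 + 32 + 128 + 512 + 1024 in binary, 52^1707 ≡ 52·20·58·20·58·20·34 ≡ 41 (mod 61).

41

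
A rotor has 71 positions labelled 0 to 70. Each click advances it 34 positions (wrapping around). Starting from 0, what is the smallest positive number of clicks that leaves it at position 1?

23

34·23 = 782 = 11·71 + 1, so 34⁻¹ ≡ 23 (mod 71).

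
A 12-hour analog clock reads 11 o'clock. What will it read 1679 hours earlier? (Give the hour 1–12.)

1679 = 139·12 + 11, so 1679 mod 12 = 11.
11 − 11 → 12 on a 12-hour dial.

12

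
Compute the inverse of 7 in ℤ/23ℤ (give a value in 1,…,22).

23 = 3·7 + 2
7 = 3·2 + 1
2 = 2·1 + 0
Back-substituting gives 7·10 ≡ 1 (mod 23).

10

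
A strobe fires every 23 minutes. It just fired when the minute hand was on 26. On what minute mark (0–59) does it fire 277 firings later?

277·23 = 6371.
Dividing 6371 by 60 gives quotient 106 and remainder 11.
(26 + 11) mod 60 = 37.

37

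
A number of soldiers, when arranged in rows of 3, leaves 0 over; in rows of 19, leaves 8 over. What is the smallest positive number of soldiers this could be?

27

x ≡ 0 (mod 3) gives x ∈ {0, 3, 6, 9, 12, 15, 18, 21, …}.
The first of these with x mod 19 = 8 is 27.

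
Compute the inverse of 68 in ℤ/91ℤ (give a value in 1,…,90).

87

68·87 = 5916 = 65·91 + 1, so 68⁻¹ ≡ 87 (mod 91).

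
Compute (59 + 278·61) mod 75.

67

278·61 = 16958.
16958 − 226·75 = 8, so 16958 ≡ 8 (mod 75).
(59 + 8) mod 75 = 67.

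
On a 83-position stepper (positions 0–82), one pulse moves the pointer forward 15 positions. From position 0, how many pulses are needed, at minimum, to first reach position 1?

15·72 = 1080 = 13·83 + 1, so 15⁻¹ ≡ 72 (mod 83).

72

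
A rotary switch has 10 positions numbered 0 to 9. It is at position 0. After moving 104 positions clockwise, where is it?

4

104 = 10·10 + 4, so 104 mod 10 = 4.
(0 + 4) mod 10 = 4.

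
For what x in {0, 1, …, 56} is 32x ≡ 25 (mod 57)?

56

The inverse of 32 mod 57 is 41 (since 32·41 = 1312 ≡ 1).
So x ≡ 41·25 = 1025 ≡ 56 (mod 57).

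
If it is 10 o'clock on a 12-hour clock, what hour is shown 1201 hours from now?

1201 − 100·12 = 1, so 1201 ≡ 1 (mod 12).
10 + 1 → 11 on a 12-hour dial.

11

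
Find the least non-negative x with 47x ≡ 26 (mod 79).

47⁻¹ ≡ 37 (mod 79) because 47·37 = 1739 = 22·79 + 1.
So x ≡ 37·26 = 962 ≡ 14 (mod 79).
Check: 47·14 = 658 = 8·79 + 26.

14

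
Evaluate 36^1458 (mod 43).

Successive squares of 36 mod 43: 36^1≡36, 36^2≡6, 36^4≡36, 36^8≡6, 36^16≡36, 36^32≡6, 36^64≡36, 36^128≡6, 36^256≡36, 36^512≡6, 36^1024≡36.
Since 1458 = 2 + 16 + 32 + 128 + 256 + 1024 in binary, 36^1458 ≡ 6·36·6·6·36·36 ≡ 1 (mod 43).

1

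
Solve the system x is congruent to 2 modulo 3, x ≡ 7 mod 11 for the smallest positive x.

29

Since 11·2 ≡ 1 (mod 3), take x = 7 + 11·((2−7)·2 mod 3) = 7 + 11·2 = 29.
Check: 29 mod 3 = 2, 29 mod 11 = 7.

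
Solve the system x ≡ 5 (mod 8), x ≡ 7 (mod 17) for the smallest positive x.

109

Since 17·1 ≡ 1 (mod 8), take x = 7 + 17·((5−7)·1 mod 8) = 7 + 17·6 = 109.
Check: 109 mod 8 = 5, 109 mod 17 = 7.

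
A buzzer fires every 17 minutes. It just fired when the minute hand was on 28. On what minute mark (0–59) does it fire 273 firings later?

49

273·17 = 4641.
4641 − 77·60 = 21, so 4641 ≡ 21 (mod 60).
(28 + 21) mod 60 = 49.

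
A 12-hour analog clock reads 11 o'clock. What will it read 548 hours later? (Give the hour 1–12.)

548 = 45·12 + 8, so 548 mod 12 = 8.
11 + 8 → 7 on a 12-hour dial.

7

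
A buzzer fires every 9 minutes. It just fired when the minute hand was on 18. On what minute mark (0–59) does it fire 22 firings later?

36

22·9 = 198.
198 mod 60 = 18 (since 3·60 = 180).
(18 + 18) mod 60 = 36.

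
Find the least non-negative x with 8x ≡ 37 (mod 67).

8⁻¹ ≡ 42 (mod 67) because 8·42 = 336 = 5·67 + 1.
Multiplying both sides by 42: x ≡ 42·37 = 1554 ≡ 13 (mod 67).
Check: 8·13 = 104 = 1·67 + 37.

13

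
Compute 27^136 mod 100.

By repeated squaring mod 100: 27^1≡27, 27^2≡29, 27^4≡41, 27^8≡81, 27^16≡61, 27^32≡21, 27^64≡41, 27^128≡81.
136 = 8 + 128, so 27^136 ≡ 81·81 ≡ 61 (mod 100).

61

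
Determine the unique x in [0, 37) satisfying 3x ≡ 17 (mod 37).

3⁻¹ ≡ 25 (mod 37) because 3·25 = 75 = 2·37 + 1.
So x ≡ 25·17 = 425 ≡ 18 (mod 37).
Check: 3·18 = 54 = 1·37 + 17.

18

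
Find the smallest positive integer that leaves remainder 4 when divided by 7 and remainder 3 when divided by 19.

Since 19·3 ≡ 1 (mod 7), take x = 3 + 19·((4−3)·3 mod 7) = 3 + 19·3 = 60.
Check: 60 mod 7 = 4, 60 mod 19 = 3.

60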